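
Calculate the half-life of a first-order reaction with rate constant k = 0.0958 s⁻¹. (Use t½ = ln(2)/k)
7.24 s

t½ = ln(2)/k = 0.6931/0.0958 = 7.24 s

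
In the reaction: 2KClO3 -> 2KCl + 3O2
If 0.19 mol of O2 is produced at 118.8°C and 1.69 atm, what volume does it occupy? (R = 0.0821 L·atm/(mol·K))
T = 118.8°C + 273.15 = 391.95 K
V = nRT/P = (0.19 × 0.0821 × 391.95) / 1.69
V = 3.62 L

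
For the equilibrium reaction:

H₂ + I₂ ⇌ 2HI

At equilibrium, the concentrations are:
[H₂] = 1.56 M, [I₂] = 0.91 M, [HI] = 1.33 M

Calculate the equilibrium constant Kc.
K_c = 1.2461

Kc = ([HI]^2) / ([H₂] × [I₂])
   = ((1.33)^2) / ((1.56)·(0.91))
   = 1.7689 / 1.4196 = 1.2461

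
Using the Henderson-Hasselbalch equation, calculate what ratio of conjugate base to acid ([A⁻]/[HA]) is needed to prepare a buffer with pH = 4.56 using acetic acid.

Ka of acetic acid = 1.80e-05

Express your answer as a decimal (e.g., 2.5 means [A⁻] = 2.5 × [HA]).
[A⁻]/[HA] = 0.654

pKa = −log(1.80e-05) = 4.7447. pH = pKa + log([A⁻]/[HA]). 4.56 = 4.7447 + log(ratio). log(ratio) = 4.56 − 4.7447 = -0.1847. ratio = 10^(-0.1847) = 0.654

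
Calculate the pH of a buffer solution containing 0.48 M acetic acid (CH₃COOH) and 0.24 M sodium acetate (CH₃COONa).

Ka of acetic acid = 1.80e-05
pH = 4.44

pKa = -log(1.80e-05) = 4.74. pH = pKa + log([A⁻]/[HA]) = 4.74 + log(0.24/0.48)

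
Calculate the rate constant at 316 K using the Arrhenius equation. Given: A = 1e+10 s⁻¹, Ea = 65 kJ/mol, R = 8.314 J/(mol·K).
1.80e-01 s⁻¹

k = A·exp(-Ea/(R·T)) = 1e+10·exp(-65000/(8.314·316)) = 1e+10·exp(-24.7409) = 1e+10·1.7995e-11 = 1.80e-01 s⁻¹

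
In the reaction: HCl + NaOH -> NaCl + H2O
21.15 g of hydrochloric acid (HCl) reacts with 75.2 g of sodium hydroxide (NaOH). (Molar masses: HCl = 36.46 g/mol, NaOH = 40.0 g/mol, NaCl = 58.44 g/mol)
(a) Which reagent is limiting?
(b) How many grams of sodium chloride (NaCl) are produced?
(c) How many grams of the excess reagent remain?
(a) HCl, (b) 33.9 g, (c) 52 g

Moles of HCl = 21.15 g ÷ 36.46 g/mol = 0.580088 mol
Moles of NaOH = 75.2 g ÷ 40.0 g/mol = 1.88 mol
Moles ÷ coefficient: HCl: 0.580088/1 = 0.5801, NaOH: 1.88/1 = 1.88
(a) HCl has the smaller value, so HCl is the limiting reagent.
(b) Moles of NaCl = 0.580088 mol HCl × (1/1) = 0.580088 mol; mass = 0.580088 mol × 58.44 g/mol = 33.9 g
(c) NaOH consumed = 0.580088 × (1/1) = 0.580088 mol; remaining = 1.88 − 0.580088 = 1.29991 mol; mass = 1.29991 mol × 40.0 g/mol = 52 g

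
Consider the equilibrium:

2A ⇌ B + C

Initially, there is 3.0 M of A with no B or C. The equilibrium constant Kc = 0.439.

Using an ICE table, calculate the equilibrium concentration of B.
[B] = 0.855 M

ICE: [A] = 3.0 − 2x, [B] = [C] = x.
Kc = x²/(3.0 − 2x)² = 0.439 ⇒ √Kc = x/(3.0 − 2x).
x = √0.439·3.0/(1 + 2√0.439) = 0.66257·3.0/2.3251 = 0.85488.
[B] = x = 0.855 M.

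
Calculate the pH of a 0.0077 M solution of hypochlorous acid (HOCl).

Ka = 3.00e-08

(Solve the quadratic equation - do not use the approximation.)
pH = 4.82

x² + Ka×x - Ka×C = 0. Using quadratic formula: [H⁺] = 1.5184e-05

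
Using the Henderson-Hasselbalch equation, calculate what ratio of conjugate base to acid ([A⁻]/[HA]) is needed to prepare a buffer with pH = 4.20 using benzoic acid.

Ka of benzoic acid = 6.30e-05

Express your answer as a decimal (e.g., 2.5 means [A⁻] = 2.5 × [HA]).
[A⁻]/[HA] = 0.998

pKa = −log(6.30e-05) = 4.2007. pH = pKa + log([A⁻]/[HA]). 4.20 = 4.2007 + log(ratio). log(ratio) = 4.20 − 4.2007 = -0.0007. ratio = 10^(-0.0007) = 0.998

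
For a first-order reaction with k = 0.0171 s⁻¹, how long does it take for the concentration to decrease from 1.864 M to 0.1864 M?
134.65 s

From ln[A] = ln[A]₀ - k·t: t = ln([A]₀/[A])/k = ln(1.864/0.1864)/0.0171 = ln(10.0000)/0.0171 = 2.3026/0.0171 = 134.65 s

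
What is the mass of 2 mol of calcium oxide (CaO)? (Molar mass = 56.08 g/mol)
Mass = 2 mol × 56.08 g/mol = 112.2 g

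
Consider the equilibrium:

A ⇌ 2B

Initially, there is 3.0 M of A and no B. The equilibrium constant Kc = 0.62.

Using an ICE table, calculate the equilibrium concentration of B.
[B] = 1.218 M

ICE: [A] = 3.0 − x, [B] = 2x.
Kc = (2x)²/(3.0 − x) = 0.62 ⇒ 4x² + 0.62x − 1.86 = 0.
x = (−0.62 + √(0.62² + 4·4·1.86))/(2·4) = (−0.62 + √30.144)/8 = 0.6088.
[B] = 2x = 1.218 M.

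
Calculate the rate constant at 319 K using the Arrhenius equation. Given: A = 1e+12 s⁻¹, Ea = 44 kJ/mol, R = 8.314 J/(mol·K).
6.24e+04 s⁻¹

k = A·exp(-Ea/(R·T)) = 1e+12·exp(-44000/(8.314·319)) = 1e+12·exp(-16.5902) = 1e+12·6.2368e-08 = 6.24e+04 s⁻¹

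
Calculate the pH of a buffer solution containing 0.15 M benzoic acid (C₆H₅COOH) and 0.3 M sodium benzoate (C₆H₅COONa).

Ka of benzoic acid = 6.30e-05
pH = 4.50

pKa = -log(6.30e-05) = 4.20. pH = pKa + log([A⁻]/[HA]) = 4.20 + log(0.3/0.15)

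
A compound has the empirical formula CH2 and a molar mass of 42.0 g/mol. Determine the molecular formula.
Empirical formula mass of CH2 = 14.03 g/mol
Multiplier = 42.0 / 14.03 ≈ 3
Molecular formula = (CH2) × 3 = C3H6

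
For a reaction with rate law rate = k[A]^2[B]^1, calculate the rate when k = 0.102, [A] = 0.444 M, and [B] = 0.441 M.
0.008868 M/s

rate = k·[A]^2·[B]^1 = 0.102·(0.444)^2·(0.441)^1 = 0.102·0.197136·0.441 = 0.008868 M/s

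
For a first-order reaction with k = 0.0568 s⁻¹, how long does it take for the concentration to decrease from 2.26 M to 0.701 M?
20.61 s

From ln[A] = ln[A]₀ - k·t: t = ln([A]₀/[A])/k = ln(2.26/0.701)/0.0568 = ln(3.2240)/0.0568 = 1.1706/0.0568 = 20.61 s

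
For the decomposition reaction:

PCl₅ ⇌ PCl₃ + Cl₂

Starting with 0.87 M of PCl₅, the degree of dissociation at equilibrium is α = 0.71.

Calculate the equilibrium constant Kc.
K_c = 1.5123

x = α·[A]₀ = 0.71 × 0.87 = 0.6177 M dissociated.
At eq: [PCl₅] = 0.87 − 0.6177 = 0.2523 M; [PCl₃] = [Cl₂] = x = 0.6177 M.
Kc = [PCl₃][Cl₂]/[PCl₅] = (0.6177)²/0.2523 = 1.512.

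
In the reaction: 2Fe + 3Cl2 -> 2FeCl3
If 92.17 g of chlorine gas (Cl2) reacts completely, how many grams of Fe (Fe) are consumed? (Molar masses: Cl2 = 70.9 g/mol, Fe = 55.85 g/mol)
Moles of Cl2 = 92.17 g ÷ 70.9 g/mol = 1.3 mol
Mole ratio: 2 mol Fe / 3 mol Cl2
Moles of Fe = 1.3 × (2/3) = 0.866667 mol
Mass of Fe = 0.866667 mol × 55.85 g/mol = 48.4 g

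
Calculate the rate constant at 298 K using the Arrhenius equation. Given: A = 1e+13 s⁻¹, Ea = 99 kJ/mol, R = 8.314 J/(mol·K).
4.43e-05 s⁻¹

k = A·exp(-Ea/(R·T)) = 1e+13·exp(-99000/(8.314·298)) = 1e+13·exp(-39.9585) = 1e+13·4.4285e-18 = 4.43e-05 s⁻¹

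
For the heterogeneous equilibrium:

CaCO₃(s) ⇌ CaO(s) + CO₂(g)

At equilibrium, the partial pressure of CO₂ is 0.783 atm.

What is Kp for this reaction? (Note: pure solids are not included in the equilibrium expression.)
K_p = 0.783

Solids (CaCO₃, CaO) have activity 1 and are excluded.
Kp = P(CO₂) = 0.783.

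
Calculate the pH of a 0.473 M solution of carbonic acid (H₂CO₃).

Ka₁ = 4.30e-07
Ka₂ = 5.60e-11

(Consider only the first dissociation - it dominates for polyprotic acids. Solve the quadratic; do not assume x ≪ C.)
pH = 3.35

x² + Ka₁·x − Ka₁·C = 0 with Ka₁ = 4.30e-07, C = 0.473.
x = (−Ka₁ + √(Ka₁² + 4·Ka₁·C))/2 = 4.5077e-04 M, so pH = 3.35.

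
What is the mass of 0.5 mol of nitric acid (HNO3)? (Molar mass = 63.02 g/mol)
Mass = 0.5 mol × 63.02 g/mol = 31.51 g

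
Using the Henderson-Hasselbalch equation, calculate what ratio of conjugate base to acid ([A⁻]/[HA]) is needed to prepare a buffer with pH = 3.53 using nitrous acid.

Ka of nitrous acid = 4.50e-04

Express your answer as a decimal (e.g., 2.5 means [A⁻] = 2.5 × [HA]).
[A⁻]/[HA] = 1.525

pKa = −log(4.50e-04) = 3.3468. pH = pKa + log([A⁻]/[HA]). 3.53 = 3.3468 + log(ratio). log(ratio) = 3.53 − 3.3468 = 0.1832. ratio = 10^(0.1832) = 1.525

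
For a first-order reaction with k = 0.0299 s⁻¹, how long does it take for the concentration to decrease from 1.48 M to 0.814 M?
19.99 s

From ln[A] = ln[A]₀ - k·t: t = ln([A]₀/[A])/k = ln(1.48/0.814)/0.0299 = ln(1.8182)/0.0299 = 0.5978/0.0299 = 19.99 s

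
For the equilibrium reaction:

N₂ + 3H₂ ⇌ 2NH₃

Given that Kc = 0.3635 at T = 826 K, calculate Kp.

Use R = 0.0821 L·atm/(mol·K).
K_p = 7.90e-05

Δn = (moles gaseous products) − (moles gaseous reactants) = -2
T = 826 K; RT = 0.0821 × 826 = 67.8146
Kp = Kc·(RT)^Δn = 0.3635 × (67.8146)^-2 = 0.3635 × 0.000217447 = 7.90e-05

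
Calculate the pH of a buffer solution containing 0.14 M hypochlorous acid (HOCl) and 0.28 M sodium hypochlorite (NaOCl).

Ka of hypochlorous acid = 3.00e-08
pH = 7.82

pKa = -log(3.00e-08) = 7.52. pH = pKa + log([A⁻]/[HA]) = 7.52 + log(0.28/0.14)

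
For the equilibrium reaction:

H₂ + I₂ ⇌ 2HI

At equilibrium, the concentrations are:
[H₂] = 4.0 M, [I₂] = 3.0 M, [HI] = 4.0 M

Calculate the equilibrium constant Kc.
K_c = 1.3333

Kc = ([HI]^2) / ([H₂] × [I₂])
   = ((4.0)^2) / ((4.0)·(3.0))
   = 16 / 12 = 1.3333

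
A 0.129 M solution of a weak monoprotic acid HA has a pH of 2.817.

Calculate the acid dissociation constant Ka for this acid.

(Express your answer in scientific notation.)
K_a = 1.82e-05

[H⁺] = 10^(−pH) = 10^(−2.817) = 1.524e-03 M. For HA ⇌ H⁺ + A⁻, Ka = x²/(C − x) = (1.524e-03)²/(0.129 − 1.524e-03) = 1.82e-05.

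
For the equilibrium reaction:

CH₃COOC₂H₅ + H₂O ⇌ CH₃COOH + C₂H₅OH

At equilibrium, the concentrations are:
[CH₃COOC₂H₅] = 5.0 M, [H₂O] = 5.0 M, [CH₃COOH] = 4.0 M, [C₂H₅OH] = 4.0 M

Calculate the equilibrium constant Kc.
K_c = 0.6400

Kc = ([CH₃COOH] × [C₂H₅OH]) / ([CH₃COOC₂H₅] × [H₂O])
   = ((4.0)·(4.0)) / ((5.0)·(5.0))
   = 16 / 25 = 0.6400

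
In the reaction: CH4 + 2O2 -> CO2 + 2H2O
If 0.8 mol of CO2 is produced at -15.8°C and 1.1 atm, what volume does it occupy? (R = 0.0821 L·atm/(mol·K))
T = -15.8°C + 273.15 = 257.35 K
V = nRT/P = (0.8 × 0.0821 × 257.35) / 1.1
V = 15.37 L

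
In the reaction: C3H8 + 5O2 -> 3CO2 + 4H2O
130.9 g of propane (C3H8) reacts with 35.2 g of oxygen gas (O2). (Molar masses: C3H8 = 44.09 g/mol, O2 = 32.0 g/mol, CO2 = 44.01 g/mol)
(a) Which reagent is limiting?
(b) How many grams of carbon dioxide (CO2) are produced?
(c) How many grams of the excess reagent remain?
(a) O2, (b) 29.05 g, (c) 121.2 g

Moles of C3H8 = 130.9 g ÷ 44.09 g/mol = 2.96893 mol
Moles of O2 = 35.2 g ÷ 32.0 g/mol = 1.1 mol
Moles ÷ coefficient: C3H8: 2.96893/1 = 2.969, O2: 1.1/5 = 0.22
(a) O2 has the smaller value, so O2 is the limiting reagent.
(b) Moles of CO2 = 1.1 mol O2 × (3/5) = 0.66 mol; mass = 0.66 mol × 44.01 g/mol = 29.05 g
(c) C3H8 consumed = 1.1 × (1/5) = 0.22 mol; remaining = 2.96893 − 0.22 = 2.74893 mol; mass = 2.74893 mol × 44.09 g/mol = 121.2 g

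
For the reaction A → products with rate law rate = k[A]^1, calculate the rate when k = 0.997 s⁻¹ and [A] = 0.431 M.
0.4297 M/s

rate = k·[A]^1 = 0.997·(0.431)^1 = 0.997·0.431 = 0.4297 M/s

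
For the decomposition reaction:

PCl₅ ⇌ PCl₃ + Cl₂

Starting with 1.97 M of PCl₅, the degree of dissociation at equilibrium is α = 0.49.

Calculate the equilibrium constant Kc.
K_c = 0.9274

x = α·[A]₀ = 0.49 × 1.97 = 0.9653 M dissociated.
At eq: [PCl₅] = 1.97 − 0.9653 = 1.005 M; [PCl₃] = [Cl₂] = x = 0.9653 M.
Kc = [PCl₃][Cl₂]/[PCl₅] = (0.9653)²/1.005 = 0.9274.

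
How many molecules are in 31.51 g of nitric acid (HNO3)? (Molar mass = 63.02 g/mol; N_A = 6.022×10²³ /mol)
Moles = 31.51 g ÷ 63.02 g/mol = 0.5 mol
Molecules = 0.5 mol × 6.022×10²³ /mol = 3.011e+23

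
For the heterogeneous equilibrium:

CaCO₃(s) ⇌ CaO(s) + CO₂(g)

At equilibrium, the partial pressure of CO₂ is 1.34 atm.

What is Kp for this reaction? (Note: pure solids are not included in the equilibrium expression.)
K_p = 1.34

Solids (CaCO₃, CaO) have activity 1 and are excluded.
Kp = P(CO₂) = 1.34.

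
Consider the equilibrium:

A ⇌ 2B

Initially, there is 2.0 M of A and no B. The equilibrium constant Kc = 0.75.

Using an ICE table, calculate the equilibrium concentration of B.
[B] = 1.052 M

ICE: [A] = 2.0 − x, [B] = 2x.
Kc = (2x)²/(2.0 − x) = 0.75 ⇒ 4x² + 0.75x − 1.5 = 0.
x = (−0.75 + √(0.75² + 4·4·1.5))/(2·4) = (−0.75 + √24.562)/8 = 0.52576.
[B] = 2x = 1.052 M.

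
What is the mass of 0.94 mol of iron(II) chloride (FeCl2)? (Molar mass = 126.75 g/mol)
Mass = 0.94 mol × 126.75 g/mol = 119.1 g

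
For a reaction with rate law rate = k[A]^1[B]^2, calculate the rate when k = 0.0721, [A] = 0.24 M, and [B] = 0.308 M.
0.001642 M/s

rate = k·[A]^1·[B]^2 = 0.0721·(0.24)^1·(0.308)^2 = 0.0721·0.24·0.094864 = 0.001642 M/s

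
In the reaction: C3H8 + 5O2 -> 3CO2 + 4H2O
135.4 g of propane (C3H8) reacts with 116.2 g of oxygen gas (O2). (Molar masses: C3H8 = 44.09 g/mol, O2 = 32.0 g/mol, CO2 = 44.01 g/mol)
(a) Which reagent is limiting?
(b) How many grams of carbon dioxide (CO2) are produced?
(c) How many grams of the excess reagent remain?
(a) O2, (b) 95.89 g, (c) 103.4 g

Moles of C3H8 = 135.4 g ÷ 44.09 g/mol = 3.07099 mol
Moles of O2 = 116.2 g ÷ 32.0 g/mol = 3.63125 mol
Moles ÷ coefficient: C3H8: 3.07099/1 = 3.071, O2: 3.63125/5 = 0.7263
(a) O2 has the smaller value, so O2 is the limiting reagent.
(b) Moles of CO2 = 3.63125 mol O2 × (3/5) = 2.17875 mol; mass = 2.17875 mol × 44.01 g/mol = 95.89 g
(c) C3H8 consumed = 3.63125 × (1/5) = 0.72625 mol; remaining = 3.07099 − 0.72625 = 2.34474 mol; mass = 2.34474 mol × 44.09 g/mol = 103.4 g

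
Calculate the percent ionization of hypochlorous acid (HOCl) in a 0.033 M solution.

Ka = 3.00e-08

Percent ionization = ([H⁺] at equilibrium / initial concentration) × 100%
Percent ionization = 0.0953%

Let x = [H⁺]. Ka = x²/(C - x) ⇒ x² + (3.00e-08)x - (3.00e-08)(0.033) = 0. x = 3.1449e-05. Percent = (3.1449e-05/0.033) × 100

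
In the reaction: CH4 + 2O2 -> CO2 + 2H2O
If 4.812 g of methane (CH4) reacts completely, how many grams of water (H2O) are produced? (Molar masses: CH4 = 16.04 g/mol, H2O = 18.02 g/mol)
Moles of CH4 = 4.812 g ÷ 16.04 g/mol = 0.3 mol
Mole ratio: 2 mol H2O / 1 mol CH4
Moles of H2O = 0.3 × (2/1) = 0.6 mol
Mass of H2O = 0.6 mol × 18.02 g/mol = 10.81 g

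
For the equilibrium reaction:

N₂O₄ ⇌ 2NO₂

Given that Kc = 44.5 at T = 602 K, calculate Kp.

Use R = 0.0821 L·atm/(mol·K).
K_p = 2.20e+03

Δn = (moles gaseous products) − (moles gaseous reactants) = 1
T = 602 K; RT = 0.0821 × 602 = 49.4242
Kp = Kc·(RT)^Δn = 44.5 × (49.4242)^1 = 44.5 × 49.4242 = 2.20e+03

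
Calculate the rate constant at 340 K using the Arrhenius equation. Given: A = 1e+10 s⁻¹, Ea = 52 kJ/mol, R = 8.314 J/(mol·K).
1.03e+02 s⁻¹

k = A·exp(-Ea/(R·T)) = 1e+10·exp(-52000/(8.314·340)) = 1e+10·exp(-18.3956) = 1e+10·1.0254e-08 = 1.03e+02 s⁻¹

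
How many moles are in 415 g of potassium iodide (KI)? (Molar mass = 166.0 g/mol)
Moles = 415 g ÷ 166.0 g/mol = 2.5 mol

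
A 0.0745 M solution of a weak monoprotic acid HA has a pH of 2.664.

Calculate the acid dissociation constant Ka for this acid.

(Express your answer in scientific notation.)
K_a = 6.50e-05

[H⁺] = 10^(−pH) = 10^(−2.664) = 2.168e-03 M. For HA ⇌ H⁺ + A⁻, Ka = x²/(C − x) = (2.168e-03)²/(0.0745 − 2.168e-03) = 6.50e-05.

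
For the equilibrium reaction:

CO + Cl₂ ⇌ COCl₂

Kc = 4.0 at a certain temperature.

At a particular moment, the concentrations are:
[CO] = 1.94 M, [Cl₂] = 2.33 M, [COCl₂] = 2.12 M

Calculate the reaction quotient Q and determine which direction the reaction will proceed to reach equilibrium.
Q = 0.469, Q < K, reaction proceeds forward (toward products)

Q = ([COCl₂]) / ([CO] × [Cl₂])
  = ((2.12)) / ((1.94)·(2.33)) = 2.12/4.5202 = 0.469
Since Q = 0.469 < Kc = 4.0, the reaction proceeds forward (toward products) to reach equilibrium.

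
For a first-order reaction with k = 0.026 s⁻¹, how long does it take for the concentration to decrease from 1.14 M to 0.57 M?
26.66 s

From ln[A] = ln[A]₀ - k·t: t = ln([A]₀/[A])/k = ln(1.14/0.57)/0.026 = ln(2.0000)/0.026 = 0.6931/0.026 = 26.66 s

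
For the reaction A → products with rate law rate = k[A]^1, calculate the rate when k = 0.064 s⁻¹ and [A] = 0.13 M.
0.00832 M/s

rate = k·[A]^1 = 0.064·(0.13)^1 = 0.064·0.13 = 0.00832 M/s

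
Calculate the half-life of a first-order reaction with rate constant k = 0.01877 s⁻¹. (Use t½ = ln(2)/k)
36.93 s

t½ = ln(2)/k = 0.6931/0.01877 = 36.93 s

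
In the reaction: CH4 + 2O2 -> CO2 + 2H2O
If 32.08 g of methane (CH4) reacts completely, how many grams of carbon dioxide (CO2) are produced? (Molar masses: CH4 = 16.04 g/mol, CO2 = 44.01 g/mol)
Moles of CH4 = 32.08 g ÷ 16.04 g/mol = 2 mol
Mole ratio: 1 mol CO2 / 1 mol CH4
Moles of CO2 = 2 × (1/1) = 2 mol
Mass of CO2 = 2 mol × 44.01 g/mol = 88.02 g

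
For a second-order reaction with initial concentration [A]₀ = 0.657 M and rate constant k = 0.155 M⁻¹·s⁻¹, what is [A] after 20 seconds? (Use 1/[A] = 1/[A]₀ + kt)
0.2164 M

1/[A] = 1/[A]₀ + k·t = 1/0.657 + (0.155)·(20) = 1.5221 + 3.1000 = 4.6221
[A] = 1/4.6221 = 0.2164 M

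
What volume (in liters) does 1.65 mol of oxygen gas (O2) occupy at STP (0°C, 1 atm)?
At STP, 1 mol of gas occupies 22.4 L
Volume = 1.65 mol × 22.4 L/mol = 36.96 L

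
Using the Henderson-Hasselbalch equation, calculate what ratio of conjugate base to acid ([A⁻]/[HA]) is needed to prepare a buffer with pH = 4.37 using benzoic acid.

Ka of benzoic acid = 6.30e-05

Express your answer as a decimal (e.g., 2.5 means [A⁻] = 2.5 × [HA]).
[A⁻]/[HA] = 1.477

pKa = −log(6.30e-05) = 4.2007. pH = pKa + log([A⁻]/[HA]). 4.37 = 4.2007 + log(ratio). log(ratio) = 4.37 − 4.2007 = 0.1693. ratio = 10^(0.1693) = 1.477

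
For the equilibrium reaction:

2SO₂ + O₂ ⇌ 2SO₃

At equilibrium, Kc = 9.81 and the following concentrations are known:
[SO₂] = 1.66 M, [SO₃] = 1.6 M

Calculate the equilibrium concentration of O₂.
[O₂] = 0.0947 M

Kc = ([SO₃]^2) / ([SO₂]^2 × [O₂]) = 9.81
[O₂]^1 = (product terms)/(Kc · other reactant terms) = 2.56 / (9.81 · 2.7556) = 0.094701
[O₂] = 0.0947 M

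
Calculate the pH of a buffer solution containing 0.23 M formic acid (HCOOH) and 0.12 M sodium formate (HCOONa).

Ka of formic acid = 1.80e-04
pH = 3.46

pKa = -log(1.80e-04) = 3.74. pH = pKa + log([A⁻]/[HA]) = 3.74 + log(0.12/0.23)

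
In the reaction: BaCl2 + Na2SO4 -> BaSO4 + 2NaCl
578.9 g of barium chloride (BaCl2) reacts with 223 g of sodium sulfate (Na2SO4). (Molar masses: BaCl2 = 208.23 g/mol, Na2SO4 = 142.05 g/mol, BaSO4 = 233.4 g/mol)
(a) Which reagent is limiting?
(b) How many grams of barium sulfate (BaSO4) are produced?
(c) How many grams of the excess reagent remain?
(a) Na2SO4, (b) 366.4 g, (c) 252 g

Moles of BaCl2 = 578.9 g ÷ 208.23 g/mol = 2.7801 mol
Moles of Na2SO4 = 223 g ÷ 142.05 g/mol = 1.56987 mol
Moles ÷ coefficient: BaCl2: 2.7801/1 = 2.78, Na2SO4: 1.56987/1 = 1.57
(a) Na2SO4 has the smaller value, so Na2SO4 is the limiting reagent.
(b) Moles of BaSO4 = 1.56987 mol Na2SO4 × (1/1) = 1.56987 mol; mass = 1.56987 mol × 233.4 g/mol = 366.4 g
(c) BaCl2 consumed = 1.56987 × (1/1) = 1.56987 mol; remaining = 2.7801 − 1.56987 = 1.21023 mol; mass = 1.21023 mol × 208.23 g/mol = 252 g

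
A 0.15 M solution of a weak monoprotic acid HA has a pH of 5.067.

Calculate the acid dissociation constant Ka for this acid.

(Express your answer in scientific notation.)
K_a = 4.90e-10

[H⁺] = 10^(−pH) = 10^(−5.067) = 8.570e-06 M. For HA ⇌ H⁺ + A⁻, Ka = x²/(C − x) = (8.570e-06)²/(0.15 − 8.570e-06) = 4.90e-10.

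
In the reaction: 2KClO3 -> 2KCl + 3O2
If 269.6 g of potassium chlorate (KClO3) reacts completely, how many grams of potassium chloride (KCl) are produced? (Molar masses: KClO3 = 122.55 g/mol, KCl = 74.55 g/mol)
Moles of KClO3 = 269.6 g ÷ 122.55 g/mol = 2.19992 mol
Mole ratio: 2 mol KCl / 2 mol KClO3
Moles of KCl = 2.19992 × (2/2) = 2.19992 mol
Mass of KCl = 2.19992 mol × 74.55 g/mol = 164 g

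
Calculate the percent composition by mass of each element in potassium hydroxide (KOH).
K: 69.68%, O: 28.52%, H: 1.80%

Molar mass of KOH = 56.11 g/mol
% K = (1 × 39.1) / 56.11 × 100% = 39.1 / 56.11 × 100% = 69.68%
% O = (1 × 16.0) / 56.11 × 100% = 16 / 56.11 × 100% = 28.52%
% H = (1 × 1.008) / 56.11 × 100% = 1.008 / 56.11 × 100% = 1.80%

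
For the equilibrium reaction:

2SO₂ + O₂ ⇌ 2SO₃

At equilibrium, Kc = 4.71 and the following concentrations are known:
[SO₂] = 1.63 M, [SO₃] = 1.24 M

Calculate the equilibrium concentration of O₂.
[O₂] = 0.1229 M

Kc = ([SO₃]^2) / ([SO₂]^2 × [O₂]) = 4.71
[O₂]^1 = (product terms)/(Kc · other reactant terms) = 1.5376 / (4.71 · 2.6569) = 0.12287
[O₂] = 0.1229 M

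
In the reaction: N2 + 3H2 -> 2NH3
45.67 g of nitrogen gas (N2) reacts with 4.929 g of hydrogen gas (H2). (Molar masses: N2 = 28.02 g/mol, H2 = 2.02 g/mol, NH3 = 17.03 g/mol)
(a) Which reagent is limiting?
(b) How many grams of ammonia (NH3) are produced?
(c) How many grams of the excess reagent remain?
(a) H2, (b) 27.7 g, (c) 22.88 g

Moles of N2 = 45.67 g ÷ 28.02 g/mol = 1.62991 mol
Moles of H2 = 4.929 g ÷ 2.02 g/mol = 2.4401 mol
Moles ÷ coefficient: N2: 1.62991/1 = 1.63, H2: 2.4401/3 = 0.8134
(a) H2 has the smaller value, so H2 is the limiting reagent.
(b) Moles of NH3 = 2.4401 mol H2 × (2/3) = 1.62673 mol; mass = 1.62673 mol × 17.03 g/mol = 27.7 g
(c) N2 consumed = 2.4401 × (1/3) = 0.813366 mol; remaining = 1.62991 − 0.813366 = 0.816541 mol; mass = 0.816541 mol × 28.02 g/mol = 22.88 g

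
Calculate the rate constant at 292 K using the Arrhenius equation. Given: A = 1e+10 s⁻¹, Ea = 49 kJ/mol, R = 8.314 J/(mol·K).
1.72e+01 s⁻¹

k = A·exp(-Ea/(R·T)) = 1e+10·exp(-49000/(8.314·292)) = 1e+10·exp(-20.1838) = 1e+10·1.7151e-09 = 1.72e+01 s⁻¹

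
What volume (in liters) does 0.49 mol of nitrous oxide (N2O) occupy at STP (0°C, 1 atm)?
At STP, 1 mol of gas occupies 22.4 L
Volume = 0.49 mol × 22.4 L/mol = 10.98 L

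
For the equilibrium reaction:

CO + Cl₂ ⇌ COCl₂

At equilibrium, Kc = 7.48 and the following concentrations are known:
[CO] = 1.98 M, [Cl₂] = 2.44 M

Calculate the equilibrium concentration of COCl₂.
[COCl₂] = 36.1374 M

Kc = ([COCl₂]) / ([CO] × [Cl₂]) = 7.48
[COCl₂]^1 = Kc · (reactant terms)/(other product terms) = 7.48 · 4.8312 / 1 = 36.137
[COCl₂] = 36.1374 M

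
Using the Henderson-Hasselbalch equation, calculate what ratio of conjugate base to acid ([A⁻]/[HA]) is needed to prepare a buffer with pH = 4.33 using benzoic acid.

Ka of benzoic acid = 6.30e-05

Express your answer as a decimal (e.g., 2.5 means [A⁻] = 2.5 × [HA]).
[A⁻]/[HA] = 1.347

pKa = −log(6.30e-05) = 4.2007. pH = pKa + log([A⁻]/[HA]). 4.33 = 4.2007 + log(ratio). log(ratio) = 4.33 − 4.2007 = 0.1293. ratio = 10^(0.1293) = 1.347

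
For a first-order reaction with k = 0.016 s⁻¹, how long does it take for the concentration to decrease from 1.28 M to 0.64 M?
43.32 s

From ln[A] = ln[A]₀ - k·t: t = ln([A]₀/[A])/k = ln(1.28/0.64)/0.016 = ln(2.0000)/0.016 = 0.6931/0.016 = 43.32 s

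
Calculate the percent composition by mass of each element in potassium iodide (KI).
K: 23.55%, I: 76.45%

Molar mass of KI = 166.0 g/mol
% K = (1 × 39.1) / 166.0 × 100% = 39.1 / 166.0 × 100% = 23.55%
% I = (1 × 126.9) / 166.0 × 100% = 126.9 / 166.0 × 100% = 76.45%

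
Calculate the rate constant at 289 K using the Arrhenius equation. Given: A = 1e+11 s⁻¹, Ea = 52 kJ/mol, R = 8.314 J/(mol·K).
3.99e+01 s⁻¹

k = A·exp(-Ea/(R·T)) = 1e+11·exp(-52000/(8.314·289)) = 1e+11·exp(-21.6419) = 1e+11·3.9906e-10 = 3.99e+01 s⁻¹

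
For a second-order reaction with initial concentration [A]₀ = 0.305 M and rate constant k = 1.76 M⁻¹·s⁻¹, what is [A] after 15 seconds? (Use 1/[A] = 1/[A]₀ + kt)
0.0337 M

1/[A] = 1/[A]₀ + k·t = 1/0.305 + (1.76)·(15) = 3.2787 + 26.4000 = 29.6787
[A] = 1/29.6787 = 0.0337 M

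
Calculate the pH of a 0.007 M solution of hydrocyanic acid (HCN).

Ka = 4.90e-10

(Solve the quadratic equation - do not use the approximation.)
pH = 5.73

x² + Ka×x - Ka×C = 0. Using quadratic formula: [H⁺] = 1.8518e-06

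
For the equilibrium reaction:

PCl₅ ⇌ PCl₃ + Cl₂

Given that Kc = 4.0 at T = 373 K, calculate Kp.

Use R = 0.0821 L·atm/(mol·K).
K_p = 122.4932

Δn = (moles gaseous products) − (moles gaseous reactants) = 1
T = 373 K; RT = 0.0821 × 373 = 30.6233
Kp = Kc·(RT)^Δn = 4.0 × (30.6233)^1 = 4.0 × 30.6233 = 122.4932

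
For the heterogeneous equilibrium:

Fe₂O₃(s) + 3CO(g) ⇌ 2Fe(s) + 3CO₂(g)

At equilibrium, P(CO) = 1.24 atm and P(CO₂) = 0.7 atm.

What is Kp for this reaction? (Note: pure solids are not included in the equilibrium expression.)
K_p = 0.180

Solids (Fe₂O₃, Fe) are excluded.
Kp = P(CO₂)³/P(CO)³ = (0.7)³/(1.24)³ = 0.343/1.907 = 0.180.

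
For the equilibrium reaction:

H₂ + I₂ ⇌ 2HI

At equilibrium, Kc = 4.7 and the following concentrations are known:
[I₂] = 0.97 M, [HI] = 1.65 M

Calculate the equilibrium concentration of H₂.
[H₂] = 0.5972 M

Kc = ([HI]^2) / ([H₂] × [I₂]) = 4.7
[H₂]^1 = (product terms)/(Kc · other reactant terms) = 2.7225 / (4.7 · 0.97) = 0.59717
[H₂] = 0.5972 M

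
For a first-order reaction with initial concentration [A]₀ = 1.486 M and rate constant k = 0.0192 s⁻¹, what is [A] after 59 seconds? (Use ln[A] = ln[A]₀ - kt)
0.4787 M

ln[A] = ln[A]₀ - k·t = ln(1.486) - (0.0192)·(59) = 0.3961 - 1.1328 = -0.7367
[A] = e^(-0.7367) = 0.4787 M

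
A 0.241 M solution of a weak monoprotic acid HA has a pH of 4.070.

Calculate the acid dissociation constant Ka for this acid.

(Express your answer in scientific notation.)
K_a = 3.01e-08

[H⁺] = 10^(−pH) = 10^(−4.070) = 8.511e-05 M. For HA ⇌ H⁺ + A⁻, Ka = x²/(C − x) = (8.511e-05)²/(0.241 − 8.511e-05) = 3.01e-08.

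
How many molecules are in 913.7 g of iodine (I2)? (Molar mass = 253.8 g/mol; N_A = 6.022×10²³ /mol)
Moles = 913.7 g ÷ 253.8 g/mol = 3.60008 mol
Molecules = 3.60008 mol × 6.022×10²³ /mol = 2.168e+24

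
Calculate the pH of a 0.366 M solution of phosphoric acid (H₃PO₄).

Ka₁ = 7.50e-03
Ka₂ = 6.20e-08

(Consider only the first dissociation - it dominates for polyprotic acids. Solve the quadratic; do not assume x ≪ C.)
pH = 1.31

x² + Ka₁·x − Ka₁·C = 0 with Ka₁ = 7.50e-03, C = 0.366.
x = (−Ka₁ + √(Ka₁² + 4·Ka₁·C))/2 = 4.8777e-02 M, so pH = 1.31.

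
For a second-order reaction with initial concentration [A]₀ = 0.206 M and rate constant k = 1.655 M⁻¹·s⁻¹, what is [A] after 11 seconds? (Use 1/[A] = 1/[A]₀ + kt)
0.0434 M

1/[A] = 1/[A]₀ + k·t = 1/0.206 + (1.655)·(11) = 4.8544 + 18.2050 = 23.0594
[A] = 1/23.0594 = 0.0434 M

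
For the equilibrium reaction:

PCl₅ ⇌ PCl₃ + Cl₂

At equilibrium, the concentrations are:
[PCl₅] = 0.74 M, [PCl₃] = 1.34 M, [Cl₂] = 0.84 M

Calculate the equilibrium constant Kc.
K_c = 1.5211

Kc = ([PCl₃] × [Cl₂]) / ([PCl₅])
   = ((1.34)·(0.84)) / ((0.74))
   = 1.1256 / 0.74 = 1.5211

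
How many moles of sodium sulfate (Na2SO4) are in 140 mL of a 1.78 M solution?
Moles = Molarity × Volume (L)
Moles = 1.78 M × 0.14 L = 0.2492 mol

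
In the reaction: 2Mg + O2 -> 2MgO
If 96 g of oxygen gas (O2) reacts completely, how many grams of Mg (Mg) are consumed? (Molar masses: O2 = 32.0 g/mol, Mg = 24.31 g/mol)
Moles of O2 = 96 g ÷ 32.0 g/mol = 3 mol
Mole ratio: 2 mol Mg / 1 mol O2
Moles of Mg = 3 × (2/1) = 6 mol
Mass of Mg = 6 mol × 24.31 g/mol = 145.9 g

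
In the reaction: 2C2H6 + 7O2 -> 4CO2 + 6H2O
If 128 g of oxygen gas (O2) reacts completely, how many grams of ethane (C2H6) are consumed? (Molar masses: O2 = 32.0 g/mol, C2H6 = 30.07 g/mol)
Moles of O2 = 128 g ÷ 32.0 g/mol = 4 mol
Mole ratio: 2 mol C2H6 / 7 mol O2
Moles of C2H6 = 4 × (2/7) = 1.14286 mol
Mass of C2H6 = 1.14286 mol × 30.07 g/mol = 34.37 g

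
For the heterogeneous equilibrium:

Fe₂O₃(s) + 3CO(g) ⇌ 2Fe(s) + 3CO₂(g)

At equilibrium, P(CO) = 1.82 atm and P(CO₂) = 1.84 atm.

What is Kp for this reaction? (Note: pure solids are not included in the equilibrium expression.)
K_p = 1.033

Solids (Fe₂O₃, Fe) are excluded.
Kp = P(CO₂)³/P(CO)³ = (1.84)³/(1.82)³ = 6.23/6.029 = 1.033.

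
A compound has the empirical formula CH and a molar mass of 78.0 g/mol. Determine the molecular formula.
Empirical formula mass of CH = 13.02 g/mol
Multiplier = 78.0 / 13.02 ≈ 6
Molecular formula = (CH) × 6 = C6H6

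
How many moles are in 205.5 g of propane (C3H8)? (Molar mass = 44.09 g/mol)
Moles = 205.5 g ÷ 44.09 g/mol = 4.661 mol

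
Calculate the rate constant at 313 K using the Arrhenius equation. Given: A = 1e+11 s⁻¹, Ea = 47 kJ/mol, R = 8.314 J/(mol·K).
1.43e+03 s⁻¹

k = A·exp(-Ea/(R·T)) = 1e+11·exp(-47000/(8.314·313)) = 1e+11·exp(-18.0611) = 1e+11·1.4328e-08 = 1.43e+03 s⁻¹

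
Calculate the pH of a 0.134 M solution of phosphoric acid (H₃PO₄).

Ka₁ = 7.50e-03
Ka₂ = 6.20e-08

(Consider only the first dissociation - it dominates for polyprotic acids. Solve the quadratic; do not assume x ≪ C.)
pH = 1.55

x² + Ka₁·x − Ka₁·C = 0 with Ka₁ = 7.50e-03, C = 0.134.
x = (−Ka₁ + √(Ka₁² + 4·Ka₁·C))/2 = 2.8173e-02 M, so pH = 1.55.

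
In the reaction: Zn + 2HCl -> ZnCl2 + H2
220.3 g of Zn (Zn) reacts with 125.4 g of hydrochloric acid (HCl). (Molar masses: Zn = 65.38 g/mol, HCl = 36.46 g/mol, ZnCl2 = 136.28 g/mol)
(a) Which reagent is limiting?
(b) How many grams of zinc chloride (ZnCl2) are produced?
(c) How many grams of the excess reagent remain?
(a) HCl, (b) 234.4 g, (c) 107.9 g

Moles of Zn = 220.3 g ÷ 65.38 g/mol = 3.36953 mol
Moles of HCl = 125.4 g ÷ 36.46 g/mol = 3.43939 mol
Moles ÷ coefficient: Zn: 3.36953/1 = 3.37, HCl: 3.43939/2 = 1.72
(a) HCl has the smaller value, so HCl is the limiting reagent.
(b) Moles of ZnCl2 = 3.43939 mol HCl × (1/2) = 1.71969 mol; mass = 1.71969 mol × 136.28 g/mol = 234.4 g
(c) Zn consumed = 3.43939 × (1/2) = 1.71969 mol; remaining = 3.36953 − 1.71969 = 1.64984 mol; mass = 1.64984 mol × 65.38 g/mol = 107.9 g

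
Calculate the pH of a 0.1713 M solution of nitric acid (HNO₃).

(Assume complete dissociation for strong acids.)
pH = 0.77

[H⁺] = 0.1713 M for strong acid. pH = -log[H⁺] = -log(0.1713)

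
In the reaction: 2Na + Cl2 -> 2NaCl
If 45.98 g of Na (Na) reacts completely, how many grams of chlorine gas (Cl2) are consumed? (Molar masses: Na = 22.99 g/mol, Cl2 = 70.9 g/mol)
Moles of Na = 45.98 g ÷ 22.99 g/mol = 2 mol
Mole ratio: 1 mol Cl2 / 2 mol Na
Moles of Cl2 = 2 × (1/2) = 1 mol
Mass of Cl2 = 1 mol × 70.9 g/mol = 70.9 g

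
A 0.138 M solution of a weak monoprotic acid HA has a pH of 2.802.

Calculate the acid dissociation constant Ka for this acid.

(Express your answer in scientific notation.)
K_a = 1.82e-05

[H⁺] = 10^(−pH) = 10^(−2.802) = 1.578e-03 M. For HA ⇌ H⁺ + A⁻, Ka = x²/(C − x) = (1.578e-03)²/(0.138 − 1.578e-03) = 1.82e-05.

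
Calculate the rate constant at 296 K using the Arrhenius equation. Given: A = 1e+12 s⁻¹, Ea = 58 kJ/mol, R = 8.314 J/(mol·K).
5.81e+01 s⁻¹

k = A·exp(-Ea/(R·T)) = 1e+12·exp(-58000/(8.314·296)) = 1e+12·exp(-23.5682) = 1e+12·5.8139e-11 = 5.81e+01 s⁻¹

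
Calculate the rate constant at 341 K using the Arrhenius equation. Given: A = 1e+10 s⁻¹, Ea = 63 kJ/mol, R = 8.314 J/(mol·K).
2.23e+00 s⁻¹

k = A·exp(-Ea/(R·T)) = 1e+10·exp(-63000/(8.314·341)) = 1e+10·exp(-22.2216) = 1e+10·2.2349e-10 = 2.23e+00 s⁻¹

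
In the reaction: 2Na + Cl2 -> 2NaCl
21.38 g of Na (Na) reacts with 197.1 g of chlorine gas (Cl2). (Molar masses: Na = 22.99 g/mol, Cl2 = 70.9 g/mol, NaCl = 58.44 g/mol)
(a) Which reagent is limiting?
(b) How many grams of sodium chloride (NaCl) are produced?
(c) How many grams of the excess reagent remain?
(a) Na, (b) 54.35 g, (c) 164.1 g

Moles of Na = 21.38 g ÷ 22.99 g/mol = 0.92997 mol
Moles of Cl2 = 197.1 g ÷ 70.9 g/mol = 2.77997 mol
Moles ÷ coefficient: Na: 0.92997/2 = 0.465, Cl2: 2.77997/1 = 2.78
(a) Na has the smaller value, so Na is the limiting reagent.
(b) Moles of NaCl = 0.92997 mol Na × (2/2) = 0.92997 mol; mass = 0.92997 mol × 58.44 g/mol = 54.35 g
(c) Cl2 consumed = 0.92997 × (1/2) = 0.464985 mol; remaining = 2.77997 − 0.464985 = 2.31499 mol; mass = 2.31499 mol × 70.9 g/mol = 164.1 g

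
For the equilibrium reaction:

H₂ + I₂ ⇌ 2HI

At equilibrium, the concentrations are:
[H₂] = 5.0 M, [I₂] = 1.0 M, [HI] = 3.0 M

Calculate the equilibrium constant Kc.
K_c = 1.8000

Kc = ([HI]^2) / ([H₂] × [I₂])
   = ((3.0)^2) / ((5.0)·(1.0))
   = 9 / 5 = 1.8000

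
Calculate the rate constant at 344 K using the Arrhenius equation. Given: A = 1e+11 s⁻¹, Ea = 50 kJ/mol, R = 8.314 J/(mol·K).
2.56e+03 s⁻¹

k = A·exp(-Ea/(R·T)) = 1e+11·exp(-50000/(8.314·344)) = 1e+11·exp(-17.4824) = 1e+11·2.5555e-08 = 2.56e+03 s⁻¹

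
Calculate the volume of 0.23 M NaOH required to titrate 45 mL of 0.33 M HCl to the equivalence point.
V_{base} = 64.6 mL

At equivalence: moles acid = moles base.
moles HCl = 0.33 M × 0.045 L = 0.01485 mol
V_NaOH = 0.01485 mol ÷ 0.23 M = 0.06457 L = 64.6 mL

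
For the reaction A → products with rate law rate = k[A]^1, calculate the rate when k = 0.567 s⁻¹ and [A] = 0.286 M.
0.1622 M/s

rate = k·[A]^1 = 0.567·(0.286)^1 = 0.567·0.286 = 0.1622 M/s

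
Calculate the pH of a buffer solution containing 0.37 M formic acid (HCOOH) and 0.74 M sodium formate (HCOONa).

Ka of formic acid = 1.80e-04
pH = 4.05

pKa = -log(1.80e-04) = 3.74. pH = pKa + log([A⁻]/[HA]) = 3.74 + log(0.74/0.37)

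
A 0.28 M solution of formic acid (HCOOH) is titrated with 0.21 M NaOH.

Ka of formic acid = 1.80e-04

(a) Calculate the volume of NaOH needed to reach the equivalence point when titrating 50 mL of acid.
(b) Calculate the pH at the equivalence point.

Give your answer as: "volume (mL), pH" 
V = 66.7 mL, pH = 8.41

(a) At equivalence: moles acid = moles base.
moles acid = 0.28 × 0.05 = 0.014 mol; V_NaOH = 0.014/0.21 = 0.06667 L = 66.7 mL.
(b) At equivalence, all acid → conjugate base A⁻ at [A⁻] = 0.014/0.1167 = 0.12 M.
Kb = Kw/Ka = 1.0e-14/1.80e-04 = 5.556e-11; [OH⁻] = √(Kb·[A⁻]) = 2.582e-06; pOH = 5.59; pH = 14 − pOH = 8.41.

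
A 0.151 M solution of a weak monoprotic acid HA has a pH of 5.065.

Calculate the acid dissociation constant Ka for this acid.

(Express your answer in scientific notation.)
K_a = 4.91e-10

[H⁺] = 10^(−pH) = 10^(−5.065) = 8.610e-06 M. For HA ⇌ H⁺ + A⁻, Ka = x²/(C − x) = (8.610e-06)²/(0.151 − 8.610e-06) = 4.91e-10.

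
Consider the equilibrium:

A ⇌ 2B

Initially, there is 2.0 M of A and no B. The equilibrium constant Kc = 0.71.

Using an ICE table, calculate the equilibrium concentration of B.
[B] = 1.027 M

ICE: [A] = 2.0 − x, [B] = 2x.
Kc = (2x)²/(2.0 − x) = 0.71 ⇒ 4x² + 0.71x − 1.42 = 0.
x = (−0.71 + √(0.71² + 4·4·1.42))/(2·4) = (−0.71 + √23.224)/8 = 0.51364.
[B] = 2x = 1.027 M.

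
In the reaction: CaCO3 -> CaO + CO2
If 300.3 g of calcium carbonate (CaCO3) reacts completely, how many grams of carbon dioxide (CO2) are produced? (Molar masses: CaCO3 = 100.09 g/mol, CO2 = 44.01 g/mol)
Moles of CaCO3 = 300.3 g ÷ 100.09 g/mol = 3.0003 mol
Mole ratio: 1 mol CO2 / 1 mol CaCO3
Moles of CO2 = 3.0003 × (1/1) = 3.0003 mol
Mass of CO2 = 3.0003 mol × 44.01 g/mol = 132 g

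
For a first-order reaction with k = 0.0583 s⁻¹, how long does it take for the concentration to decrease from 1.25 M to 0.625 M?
11.89 s

From ln[A] = ln[A]₀ - k·t: t = ln([A]₀/[A])/k = ln(1.25/0.625)/0.0583 = ln(2.0000)/0.0583 = 0.6931/0.0583 = 11.89 s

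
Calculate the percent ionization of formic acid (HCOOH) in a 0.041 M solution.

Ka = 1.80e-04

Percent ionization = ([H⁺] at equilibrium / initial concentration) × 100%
Percent ionization = 6.41%

Let x = [H⁺]. Ka = x²/(C - x) ⇒ x² + (1.80e-04)x - (1.80e-04)(0.041) = 0. x = 2.6281e-03. Percent = (2.6281e-03/0.041) × 100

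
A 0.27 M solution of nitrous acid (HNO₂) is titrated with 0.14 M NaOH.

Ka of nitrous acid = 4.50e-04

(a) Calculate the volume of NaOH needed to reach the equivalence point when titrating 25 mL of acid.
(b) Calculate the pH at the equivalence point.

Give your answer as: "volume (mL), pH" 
V = 48.2 mL, pH = 8.16

(a) At equivalence: moles acid = moles base.
moles acid = 0.27 × 0.025 = 0.00675 mol; V_NaOH = 0.00675/0.14 = 0.04821 L = 48.2 mL.
(b) At equivalence, all acid → conjugate base A⁻ at [A⁻] = 0.00675/0.07321 = 0.0922 M.
Kb = Kw/Ka = 1.0e-14/4.50e-04 = 2.222e-11; [OH⁻] = √(Kb·[A⁻]) = 1.431e-06; pOH = 5.84; pH = 14 − pOH = 8.16.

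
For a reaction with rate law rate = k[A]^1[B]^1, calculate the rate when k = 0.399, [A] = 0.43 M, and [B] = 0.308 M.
0.05284 M/s

rate = k·[A]^1·[B]^1 = 0.399·(0.43)^1·(0.308)^1 = 0.399·0.43·0.308 = 0.05284 M/s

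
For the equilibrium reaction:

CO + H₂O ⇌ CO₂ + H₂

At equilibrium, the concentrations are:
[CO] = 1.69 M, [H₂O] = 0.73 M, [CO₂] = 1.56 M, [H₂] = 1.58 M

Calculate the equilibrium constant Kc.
K_c = 1.9979

Kc = ([CO₂] × [H₂]) / ([CO] × [H₂O])
   = ((1.56)·(1.58)) / ((1.69)·(0.73))
   = 2.4648 / 1.2337 = 1.9979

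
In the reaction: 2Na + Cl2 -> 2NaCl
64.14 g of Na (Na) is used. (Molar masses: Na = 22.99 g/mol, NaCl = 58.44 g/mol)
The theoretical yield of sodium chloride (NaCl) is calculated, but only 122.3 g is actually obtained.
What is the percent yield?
Moles of Na = 64.14 g ÷ 22.99 g/mol = 2.78991 mol
Mole ratio: 2 mol NaCl / 2 mol Na
Moles of NaCl = 2.78991 × (2/2) = 2.78991 mol
Theoretical yield = 2.78991 mol × 58.44 g/mol = 163.04 g
Actual yield = 122.3 g
Percent yield = (122.3 / 163.04) × 100% = 75.0%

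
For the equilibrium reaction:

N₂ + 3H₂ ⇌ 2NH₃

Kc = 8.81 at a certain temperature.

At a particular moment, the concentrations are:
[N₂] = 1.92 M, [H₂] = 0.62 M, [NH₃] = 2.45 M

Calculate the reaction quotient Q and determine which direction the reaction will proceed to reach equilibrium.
Q = 13.118, Q > K, reaction proceeds reverse (toward reactants)

Q = ([NH₃]^2) / ([N₂] × [H₂]^3)
  = ((2.45)^2) / ((1.92)·(0.62)^3) = 6.0025/0.45759 = 13.12
Since Q = 13.12 > Kc = 8.81, the reaction proceeds reverse (toward reactants) to reach equilibrium.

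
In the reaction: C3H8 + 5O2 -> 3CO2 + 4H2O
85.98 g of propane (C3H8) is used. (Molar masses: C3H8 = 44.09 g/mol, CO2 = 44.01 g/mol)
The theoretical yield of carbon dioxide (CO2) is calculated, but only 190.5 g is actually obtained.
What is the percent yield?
Moles of C3H8 = 85.98 g ÷ 44.09 g/mol = 1.9501 mol
Mole ratio: 3 mol CO2 / 1 mol C3H8
Moles of CO2 = 1.9501 × (3/1) = 5.85031 mol
Theoretical yield = 5.85031 mol × 44.01 g/mol = 257.47 g
Actual yield = 190.5 g
Percent yield = (190.5 / 257.47) × 100% = 74.0%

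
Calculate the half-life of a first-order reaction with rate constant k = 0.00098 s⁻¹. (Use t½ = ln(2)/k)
707.29 s

t½ = ln(2)/k = 0.6931/0.00098 = 707.29 s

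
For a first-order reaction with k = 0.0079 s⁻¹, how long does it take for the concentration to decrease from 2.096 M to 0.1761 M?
313.51 s

From ln[A] = ln[A]₀ - k·t: t = ln([A]₀/[A])/k = ln(2.096/0.1761)/0.0079 = ln(11.9023)/0.0079 = 2.4767/0.0079 = 313.51 s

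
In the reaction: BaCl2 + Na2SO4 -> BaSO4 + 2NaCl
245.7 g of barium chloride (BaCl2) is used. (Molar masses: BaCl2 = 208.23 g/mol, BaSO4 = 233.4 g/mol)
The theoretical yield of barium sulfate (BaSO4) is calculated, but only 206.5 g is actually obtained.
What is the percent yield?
Moles of BaCl2 = 245.7 g ÷ 208.23 g/mol = 1.17995 mol
Mole ratio: 1 mol BaSO4 / 1 mol BaCl2
Moles of BaSO4 = 1.17995 × (1/1) = 1.17995 mol
Theoretical yield = 1.17995 mol × 233.4 g/mol = 275.4 g
Actual yield = 206.5 g
Percent yield = (206.5 / 275.4) × 100% = 75.0%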